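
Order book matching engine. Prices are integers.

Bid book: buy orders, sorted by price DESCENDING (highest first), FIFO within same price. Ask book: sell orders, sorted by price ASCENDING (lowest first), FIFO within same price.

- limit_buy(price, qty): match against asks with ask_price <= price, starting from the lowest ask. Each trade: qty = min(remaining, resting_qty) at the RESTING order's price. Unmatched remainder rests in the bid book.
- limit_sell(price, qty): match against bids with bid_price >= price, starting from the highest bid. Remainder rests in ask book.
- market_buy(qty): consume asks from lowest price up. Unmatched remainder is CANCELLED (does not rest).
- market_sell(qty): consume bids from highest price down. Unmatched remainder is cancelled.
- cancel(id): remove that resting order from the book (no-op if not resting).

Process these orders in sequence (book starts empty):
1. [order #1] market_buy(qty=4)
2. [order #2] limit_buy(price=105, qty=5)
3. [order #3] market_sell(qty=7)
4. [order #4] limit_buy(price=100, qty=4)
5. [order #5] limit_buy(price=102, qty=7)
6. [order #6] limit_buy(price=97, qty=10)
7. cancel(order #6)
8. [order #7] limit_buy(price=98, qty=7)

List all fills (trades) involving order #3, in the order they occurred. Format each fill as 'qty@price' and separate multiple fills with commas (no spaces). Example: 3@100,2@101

After op 1 [order #1] market_buy(qty=4): fills=none; bids=[-] asks=[-]
After op 2 [order #2] limit_buy(price=105, qty=5): fills=none; bids=[#2:5@105] asks=[-]
After op 3 [order #3] market_sell(qty=7): fills=#2x#3:5@105; bids=[-] asks=[-]
After op 4 [order #4] limit_buy(price=100, qty=4): fills=none; bids=[#4:4@100] asks=[-]
After op 5 [order #5] limit_buy(price=102, qty=7): fills=none; bids=[#5:7@102 #4:4@100] asks=[-]
After op 6 [order #6] limit_buy(price=97, qty=10): fills=none; bids=[#5:7@102 #4:4@100 #6:10@97] asks=[-]
After op 7 cancel(order #6): fills=none; bids=[#5:7@102 #4:4@100] asks=[-]
After op 8 [order #7] limit_buy(price=98, qty=7): fills=none; bids=[#5:7@102 #4:4@100 #7:7@98] asks=[-]

Answer: 5@105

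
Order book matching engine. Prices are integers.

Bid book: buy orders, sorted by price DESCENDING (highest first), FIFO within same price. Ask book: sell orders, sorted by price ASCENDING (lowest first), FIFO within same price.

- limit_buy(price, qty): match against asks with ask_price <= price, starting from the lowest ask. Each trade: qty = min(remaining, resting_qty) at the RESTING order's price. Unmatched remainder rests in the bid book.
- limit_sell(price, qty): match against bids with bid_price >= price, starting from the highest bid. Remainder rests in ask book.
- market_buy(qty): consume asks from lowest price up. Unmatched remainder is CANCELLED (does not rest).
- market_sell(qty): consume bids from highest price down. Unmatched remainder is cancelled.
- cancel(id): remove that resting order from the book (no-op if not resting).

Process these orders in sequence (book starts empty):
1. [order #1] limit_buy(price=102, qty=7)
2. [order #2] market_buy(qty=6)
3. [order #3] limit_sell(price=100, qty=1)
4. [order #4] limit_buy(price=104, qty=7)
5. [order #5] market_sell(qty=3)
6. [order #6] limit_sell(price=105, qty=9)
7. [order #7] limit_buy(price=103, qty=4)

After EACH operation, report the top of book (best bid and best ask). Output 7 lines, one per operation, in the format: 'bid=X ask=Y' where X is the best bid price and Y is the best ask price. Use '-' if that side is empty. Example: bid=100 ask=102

Answer: bid=102 ask=-
bid=102 ask=-
bid=102 ask=-
bid=104 ask=-
bid=104 ask=-
bid=104 ask=105
bid=104 ask=105

Derivation:
After op 1 [order #1] limit_buy(price=102, qty=7): fills=none; bids=[#1:7@102] asks=[-]
After op 2 [order #2] market_buy(qty=6): fills=none; bids=[#1:7@102] asks=[-]
After op 3 [order #3] limit_sell(price=100, qty=1): fills=#1x#3:1@102; bids=[#1:6@102] asks=[-]
After op 4 [order #4] limit_buy(price=104, qty=7): fills=none; bids=[#4:7@104 #1:6@102] asks=[-]
After op 5 [order #5] market_sell(qty=3): fills=#4x#5:3@104; bids=[#4:4@104 #1:6@102] asks=[-]
After op 6 [order #6] limit_sell(price=105, qty=9): fills=none; bids=[#4:4@104 #1:6@102] asks=[#6:9@105]
After op 7 [order #7] limit_buy(price=103, qty=4): fills=none; bids=[#4:4@104 #7:4@103 #1:6@102] asks=[#6:9@105]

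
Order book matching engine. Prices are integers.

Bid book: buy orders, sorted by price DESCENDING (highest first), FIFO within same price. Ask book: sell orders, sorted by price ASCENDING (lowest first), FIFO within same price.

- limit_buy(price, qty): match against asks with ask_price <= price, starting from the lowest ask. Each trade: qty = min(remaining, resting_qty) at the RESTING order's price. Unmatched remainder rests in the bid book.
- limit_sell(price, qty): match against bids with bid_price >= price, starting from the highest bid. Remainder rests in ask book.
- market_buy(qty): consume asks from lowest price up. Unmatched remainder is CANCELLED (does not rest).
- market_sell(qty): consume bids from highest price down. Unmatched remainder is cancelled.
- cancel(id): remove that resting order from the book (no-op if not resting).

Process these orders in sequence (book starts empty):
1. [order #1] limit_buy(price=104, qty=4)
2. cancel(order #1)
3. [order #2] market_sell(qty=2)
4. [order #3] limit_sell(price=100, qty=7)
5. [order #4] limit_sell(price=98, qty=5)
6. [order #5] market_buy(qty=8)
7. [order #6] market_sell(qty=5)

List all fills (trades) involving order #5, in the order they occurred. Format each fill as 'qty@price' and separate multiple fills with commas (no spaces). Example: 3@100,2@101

Answer: 5@98,3@100

Derivation:
After op 1 [order #1] limit_buy(price=104, qty=4): fills=none; bids=[#1:4@104] asks=[-]
After op 2 cancel(order #1): fills=none; bids=[-] asks=[-]
After op 3 [order #2] market_sell(qty=2): fills=none; bids=[-] asks=[-]
After op 4 [order #3] limit_sell(price=100, qty=7): fills=none; bids=[-] asks=[#3:7@100]
After op 5 [order #4] limit_sell(price=98, qty=5): fills=none; bids=[-] asks=[#4:5@98 #3:7@100]
After op 6 [order #5] market_buy(qty=8): fills=#5x#4:5@98 #5x#3:3@100; bids=[-] asks=[#3:4@100]
After op 7 [order #6] market_sell(qty=5): fills=none; bids=[-] asks=[#3:4@100]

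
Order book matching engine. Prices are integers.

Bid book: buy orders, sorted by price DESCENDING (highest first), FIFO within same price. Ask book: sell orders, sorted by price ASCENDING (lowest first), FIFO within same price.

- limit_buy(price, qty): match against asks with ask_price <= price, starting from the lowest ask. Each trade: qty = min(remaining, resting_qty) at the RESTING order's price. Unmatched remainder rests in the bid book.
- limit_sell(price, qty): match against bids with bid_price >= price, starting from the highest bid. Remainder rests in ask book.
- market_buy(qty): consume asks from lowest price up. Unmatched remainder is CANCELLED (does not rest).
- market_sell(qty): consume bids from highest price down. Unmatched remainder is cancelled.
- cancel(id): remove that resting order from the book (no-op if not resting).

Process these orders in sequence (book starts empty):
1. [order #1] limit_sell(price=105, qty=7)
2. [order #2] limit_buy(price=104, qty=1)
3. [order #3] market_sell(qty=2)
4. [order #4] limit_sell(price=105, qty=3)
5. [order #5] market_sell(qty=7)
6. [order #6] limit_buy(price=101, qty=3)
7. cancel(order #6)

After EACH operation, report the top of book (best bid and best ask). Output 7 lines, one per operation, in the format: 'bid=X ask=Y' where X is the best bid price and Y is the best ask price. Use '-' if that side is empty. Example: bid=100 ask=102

Answer: bid=- ask=105
bid=104 ask=105
bid=- ask=105
bid=- ask=105
bid=- ask=105
bid=101 ask=105
bid=- ask=105

Derivation:
After op 1 [order #1] limit_sell(price=105, qty=7): fills=none; bids=[-] asks=[#1:7@105]
After op 2 [order #2] limit_buy(price=104, qty=1): fills=none; bids=[#2:1@104] asks=[#1:7@105]
After op 3 [order #3] market_sell(qty=2): fills=#2x#3:1@104; bids=[-] asks=[#1:7@105]
After op 4 [order #4] limit_sell(price=105, qty=3): fills=none; bids=[-] asks=[#1:7@105 #4:3@105]
After op 5 [order #5] market_sell(qty=7): fills=none; bids=[-] asks=[#1:7@105 #4:3@105]
After op 6 [order #6] limit_buy(price=101, qty=3): fills=none; bids=[#6:3@101] asks=[#1:7@105 #4:3@105]
After op 7 cancel(order #6): fills=none; bids=[-] asks=[#1:7@105 #4:3@105]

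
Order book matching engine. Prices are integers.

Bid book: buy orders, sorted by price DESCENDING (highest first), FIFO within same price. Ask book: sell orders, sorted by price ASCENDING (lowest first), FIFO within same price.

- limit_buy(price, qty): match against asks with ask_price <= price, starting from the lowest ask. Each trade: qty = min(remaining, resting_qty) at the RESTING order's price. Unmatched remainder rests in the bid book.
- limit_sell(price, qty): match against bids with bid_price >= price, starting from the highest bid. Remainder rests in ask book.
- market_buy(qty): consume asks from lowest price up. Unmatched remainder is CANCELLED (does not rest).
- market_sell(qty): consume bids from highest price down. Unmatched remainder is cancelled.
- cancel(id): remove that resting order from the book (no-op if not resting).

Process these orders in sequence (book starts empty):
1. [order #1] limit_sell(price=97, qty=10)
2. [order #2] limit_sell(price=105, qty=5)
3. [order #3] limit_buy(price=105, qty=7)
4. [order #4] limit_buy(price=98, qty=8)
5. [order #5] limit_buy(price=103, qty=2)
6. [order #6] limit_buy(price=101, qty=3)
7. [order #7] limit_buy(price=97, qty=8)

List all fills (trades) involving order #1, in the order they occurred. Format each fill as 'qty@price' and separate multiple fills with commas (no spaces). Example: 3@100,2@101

After op 1 [order #1] limit_sell(price=97, qty=10): fills=none; bids=[-] asks=[#1:10@97]
After op 2 [order #2] limit_sell(price=105, qty=5): fills=none; bids=[-] asks=[#1:10@97 #2:5@105]
After op 3 [order #3] limit_buy(price=105, qty=7): fills=#3x#1:7@97; bids=[-] asks=[#1:3@97 #2:5@105]
After op 4 [order #4] limit_buy(price=98, qty=8): fills=#4x#1:3@97; bids=[#4:5@98] asks=[#2:5@105]
After op 5 [order #5] limit_buy(price=103, qty=2): fills=none; bids=[#5:2@103 #4:5@98] asks=[#2:5@105]
After op 6 [order #6] limit_buy(price=101, qty=3): fills=none; bids=[#5:2@103 #6:3@101 #4:5@98] asks=[#2:5@105]
After op 7 [order #7] limit_buy(price=97, qty=8): fills=none; bids=[#5:2@103 #6:3@101 #4:5@98 #7:8@97] asks=[#2:5@105]

Answer: 7@97,3@97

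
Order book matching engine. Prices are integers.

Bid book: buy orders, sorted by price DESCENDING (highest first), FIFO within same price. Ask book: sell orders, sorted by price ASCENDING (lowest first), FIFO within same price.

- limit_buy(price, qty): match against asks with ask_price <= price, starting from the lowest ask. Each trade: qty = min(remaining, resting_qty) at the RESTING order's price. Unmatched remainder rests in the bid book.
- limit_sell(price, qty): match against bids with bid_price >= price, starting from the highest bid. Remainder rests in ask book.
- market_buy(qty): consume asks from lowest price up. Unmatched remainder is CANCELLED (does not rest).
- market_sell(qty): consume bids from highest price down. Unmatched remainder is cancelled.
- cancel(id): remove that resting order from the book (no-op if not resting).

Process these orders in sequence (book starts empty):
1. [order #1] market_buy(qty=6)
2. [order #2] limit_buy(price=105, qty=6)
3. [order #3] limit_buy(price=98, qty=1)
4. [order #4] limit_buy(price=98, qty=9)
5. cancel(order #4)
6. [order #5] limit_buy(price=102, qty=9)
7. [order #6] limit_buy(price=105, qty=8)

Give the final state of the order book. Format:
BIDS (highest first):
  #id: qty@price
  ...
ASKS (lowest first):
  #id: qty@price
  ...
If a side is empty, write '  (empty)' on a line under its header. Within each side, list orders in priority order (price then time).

After op 1 [order #1] market_buy(qty=6): fills=none; bids=[-] asks=[-]
After op 2 [order #2] limit_buy(price=105, qty=6): fills=none; bids=[#2:6@105] asks=[-]
After op 3 [order #3] limit_buy(price=98, qty=1): fills=none; bids=[#2:6@105 #3:1@98] asks=[-]
After op 4 [order #4] limit_buy(price=98, qty=9): fills=none; bids=[#2:6@105 #3:1@98 #4:9@98] asks=[-]
After op 5 cancel(order #4): fills=none; bids=[#2:6@105 #3:1@98] asks=[-]
After op 6 [order #5] limit_buy(price=102, qty=9): fills=none; bids=[#2:6@105 #5:9@102 #3:1@98] asks=[-]
After op 7 [order #6] limit_buy(price=105, qty=8): fills=none; bids=[#2:6@105 #6:8@105 #5:9@102 #3:1@98] asks=[-]

Answer: BIDS (highest first):
  #2: 6@105
  #6: 8@105
  #5: 9@102
  #3: 1@98
ASKS (lowest first):
  (empty)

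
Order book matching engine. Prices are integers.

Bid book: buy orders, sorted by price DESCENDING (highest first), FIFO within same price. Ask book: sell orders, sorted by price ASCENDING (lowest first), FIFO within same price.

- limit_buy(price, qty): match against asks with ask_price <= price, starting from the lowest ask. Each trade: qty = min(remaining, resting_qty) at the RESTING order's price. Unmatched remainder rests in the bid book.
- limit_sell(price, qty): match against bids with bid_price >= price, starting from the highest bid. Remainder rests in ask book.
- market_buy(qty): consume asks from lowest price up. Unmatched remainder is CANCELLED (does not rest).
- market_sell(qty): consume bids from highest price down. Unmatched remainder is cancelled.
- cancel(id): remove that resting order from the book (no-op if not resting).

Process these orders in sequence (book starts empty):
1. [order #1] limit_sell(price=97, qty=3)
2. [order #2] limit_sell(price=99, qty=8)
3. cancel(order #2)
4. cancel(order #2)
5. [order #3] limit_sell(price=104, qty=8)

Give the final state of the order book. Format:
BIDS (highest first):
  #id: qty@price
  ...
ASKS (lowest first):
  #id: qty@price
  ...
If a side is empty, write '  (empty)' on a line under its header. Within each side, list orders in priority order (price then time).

After op 1 [order #1] limit_sell(price=97, qty=3): fills=none; bids=[-] asks=[#1:3@97]
After op 2 [order #2] limit_sell(price=99, qty=8): fills=none; bids=[-] asks=[#1:3@97 #2:8@99]
After op 3 cancel(order #2): fills=none; bids=[-] asks=[#1:3@97]
After op 4 cancel(order #2): fills=none; bids=[-] asks=[#1:3@97]
After op 5 [order #3] limit_sell(price=104, qty=8): fills=none; bids=[-] asks=[#1:3@97 #3:8@104]

Answer: BIDS (highest first):
  (empty)
ASKS (lowest first):
  #1: 3@97
  #3: 8@104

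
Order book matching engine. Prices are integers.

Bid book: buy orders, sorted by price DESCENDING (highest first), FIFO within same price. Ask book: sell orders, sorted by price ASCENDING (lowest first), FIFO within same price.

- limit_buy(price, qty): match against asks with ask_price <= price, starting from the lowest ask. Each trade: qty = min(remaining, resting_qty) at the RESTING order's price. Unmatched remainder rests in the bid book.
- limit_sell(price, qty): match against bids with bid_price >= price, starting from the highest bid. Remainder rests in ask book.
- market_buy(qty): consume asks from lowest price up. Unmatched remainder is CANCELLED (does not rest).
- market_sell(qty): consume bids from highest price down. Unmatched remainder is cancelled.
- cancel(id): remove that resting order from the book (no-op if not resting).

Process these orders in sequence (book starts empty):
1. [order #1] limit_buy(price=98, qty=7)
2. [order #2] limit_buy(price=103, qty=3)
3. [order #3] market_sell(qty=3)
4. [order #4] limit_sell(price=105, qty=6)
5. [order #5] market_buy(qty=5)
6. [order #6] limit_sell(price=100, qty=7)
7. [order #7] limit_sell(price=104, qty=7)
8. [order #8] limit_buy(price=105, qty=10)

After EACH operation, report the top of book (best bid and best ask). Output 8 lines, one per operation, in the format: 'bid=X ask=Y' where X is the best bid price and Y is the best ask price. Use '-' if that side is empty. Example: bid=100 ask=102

After op 1 [order #1] limit_buy(price=98, qty=7): fills=none; bids=[#1:7@98] asks=[-]
After op 2 [order #2] limit_buy(price=103, qty=3): fills=none; bids=[#2:3@103 #1:7@98] asks=[-]
After op 3 [order #3] market_sell(qty=3): fills=#2x#3:3@103; bids=[#1:7@98] asks=[-]
After op 4 [order #4] limit_sell(price=105, qty=6): fills=none; bids=[#1:7@98] asks=[#4:6@105]
After op 5 [order #5] market_buy(qty=5): fills=#5x#4:5@105; bids=[#1:7@98] asks=[#4:1@105]
After op 6 [order #6] limit_sell(price=100, qty=7): fills=none; bids=[#1:7@98] asks=[#6:7@100 #4:1@105]
After op 7 [order #7] limit_sell(price=104, qty=7): fills=none; bids=[#1:7@98] asks=[#6:7@100 #7:7@104 #4:1@105]
After op 8 [order #8] limit_buy(price=105, qty=10): fills=#8x#6:7@100 #8x#7:3@104; bids=[#1:7@98] asks=[#7:4@104 #4:1@105]

Answer: bid=98 ask=-
bid=103 ask=-
bid=98 ask=-
bid=98 ask=105
bid=98 ask=105
bid=98 ask=100
bid=98 ask=100
bid=98 ask=104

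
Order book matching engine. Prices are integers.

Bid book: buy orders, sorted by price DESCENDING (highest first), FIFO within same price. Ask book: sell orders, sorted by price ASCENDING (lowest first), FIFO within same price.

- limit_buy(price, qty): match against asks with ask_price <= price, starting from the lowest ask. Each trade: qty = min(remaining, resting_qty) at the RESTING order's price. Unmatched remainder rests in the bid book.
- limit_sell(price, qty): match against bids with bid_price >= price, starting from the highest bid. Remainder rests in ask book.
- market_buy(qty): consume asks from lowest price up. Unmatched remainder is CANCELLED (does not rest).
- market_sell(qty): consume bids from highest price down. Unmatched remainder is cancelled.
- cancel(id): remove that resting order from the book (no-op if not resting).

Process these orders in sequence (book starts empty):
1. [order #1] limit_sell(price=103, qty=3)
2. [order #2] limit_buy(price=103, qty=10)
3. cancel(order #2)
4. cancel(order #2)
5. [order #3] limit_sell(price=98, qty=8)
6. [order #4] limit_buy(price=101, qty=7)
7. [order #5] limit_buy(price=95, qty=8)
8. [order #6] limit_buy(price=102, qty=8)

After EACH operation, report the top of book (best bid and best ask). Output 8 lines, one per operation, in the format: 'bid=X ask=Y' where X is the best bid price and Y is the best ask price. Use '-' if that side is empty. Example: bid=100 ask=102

After op 1 [order #1] limit_sell(price=103, qty=3): fills=none; bids=[-] asks=[#1:3@103]
After op 2 [order #2] limit_buy(price=103, qty=10): fills=#2x#1:3@103; bids=[#2:7@103] asks=[-]
After op 3 cancel(order #2): fills=none; bids=[-] asks=[-]
After op 4 cancel(order #2): fills=none; bids=[-] asks=[-]
After op 5 [order #3] limit_sell(price=98, qty=8): fills=none; bids=[-] asks=[#3:8@98]
After op 6 [order #4] limit_buy(price=101, qty=7): fills=#4x#3:7@98; bids=[-] asks=[#3:1@98]
After op 7 [order #5] limit_buy(price=95, qty=8): fills=none; bids=[#5:8@95] asks=[#3:1@98]
After op 8 [order #6] limit_buy(price=102, qty=8): fills=#6x#3:1@98; bids=[#6:7@102 #5:8@95] asks=[-]

Answer: bid=- ask=103
bid=103 ask=-
bid=- ask=-
bid=- ask=-
bid=- ask=98
bid=- ask=98
bid=95 ask=98
bid=102 ask=-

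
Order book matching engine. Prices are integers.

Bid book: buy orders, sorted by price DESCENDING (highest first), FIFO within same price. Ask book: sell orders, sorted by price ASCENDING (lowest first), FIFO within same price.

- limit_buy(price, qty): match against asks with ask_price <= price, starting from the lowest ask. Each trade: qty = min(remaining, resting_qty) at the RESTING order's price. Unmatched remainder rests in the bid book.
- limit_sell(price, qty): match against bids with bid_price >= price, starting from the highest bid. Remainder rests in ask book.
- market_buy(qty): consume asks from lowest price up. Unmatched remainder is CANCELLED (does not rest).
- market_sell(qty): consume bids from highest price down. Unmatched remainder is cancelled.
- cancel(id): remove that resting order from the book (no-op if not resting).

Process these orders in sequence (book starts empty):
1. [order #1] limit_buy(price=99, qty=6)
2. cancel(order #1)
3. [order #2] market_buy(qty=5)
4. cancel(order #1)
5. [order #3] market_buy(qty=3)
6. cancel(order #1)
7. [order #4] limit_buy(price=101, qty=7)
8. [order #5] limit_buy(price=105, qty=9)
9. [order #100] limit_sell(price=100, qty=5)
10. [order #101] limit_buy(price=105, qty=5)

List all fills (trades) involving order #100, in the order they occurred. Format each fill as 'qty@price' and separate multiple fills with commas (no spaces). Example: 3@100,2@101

Answer: 5@105

Derivation:
After op 1 [order #1] limit_buy(price=99, qty=6): fills=none; bids=[#1:6@99] asks=[-]
After op 2 cancel(order #1): fills=none; bids=[-] asks=[-]
After op 3 [order #2] market_buy(qty=5): fills=none; bids=[-] asks=[-]
After op 4 cancel(order #1): fills=none; bids=[-] asks=[-]
After op 5 [order #3] market_buy(qty=3): fills=none; bids=[-] asks=[-]
After op 6 cancel(order #1): fills=none; bids=[-] asks=[-]
After op 7 [order #4] limit_buy(price=101, qty=7): fills=none; bids=[#4:7@101] asks=[-]
After op 8 [order #5] limit_buy(price=105, qty=9): fills=none; bids=[#5:9@105 #4:7@101] asks=[-]
After op 9 [order #100] limit_sell(price=100, qty=5): fills=#5x#100:5@105; bids=[#5:4@105 #4:7@101] asks=[-]
After op 10 [order #101] limit_buy(price=105, qty=5): fills=none; bids=[#5:4@105 #101:5@105 #4:7@101] asks=[-]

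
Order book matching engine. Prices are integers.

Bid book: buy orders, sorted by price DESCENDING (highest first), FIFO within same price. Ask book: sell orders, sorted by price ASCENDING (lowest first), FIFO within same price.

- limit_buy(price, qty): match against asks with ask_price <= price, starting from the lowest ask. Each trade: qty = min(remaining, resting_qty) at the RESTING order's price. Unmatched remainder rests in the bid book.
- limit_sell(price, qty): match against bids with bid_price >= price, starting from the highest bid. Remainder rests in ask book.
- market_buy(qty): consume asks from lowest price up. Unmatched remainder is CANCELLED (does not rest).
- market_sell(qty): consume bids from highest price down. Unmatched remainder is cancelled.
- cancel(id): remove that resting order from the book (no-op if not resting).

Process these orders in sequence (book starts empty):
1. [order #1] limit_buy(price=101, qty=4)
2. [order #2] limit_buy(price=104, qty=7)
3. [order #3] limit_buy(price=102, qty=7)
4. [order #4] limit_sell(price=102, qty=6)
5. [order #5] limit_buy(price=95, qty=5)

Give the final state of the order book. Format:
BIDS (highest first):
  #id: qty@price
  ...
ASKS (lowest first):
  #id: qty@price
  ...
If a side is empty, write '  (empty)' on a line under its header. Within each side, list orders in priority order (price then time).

After op 1 [order #1] limit_buy(price=101, qty=4): fills=none; bids=[#1:4@101] asks=[-]
After op 2 [order #2] limit_buy(price=104, qty=7): fills=none; bids=[#2:7@104 #1:4@101] asks=[-]
After op 3 [order #3] limit_buy(price=102, qty=7): fills=none; bids=[#2:7@104 #3:7@102 #1:4@101] asks=[-]
After op 4 [order #4] limit_sell(price=102, qty=6): fills=#2x#4:6@104; bids=[#2:1@104 #3:7@102 #1:4@101] asks=[-]
After op 5 [order #5] limit_buy(price=95, qty=5): fills=none; bids=[#2:1@104 #3:7@102 #1:4@101 #5:5@95] asks=[-]

Answer: BIDS (highest first):
  #2: 1@104
  #3: 7@102
  #1: 4@101
  #5: 5@95
ASKS (lowest first):
  (empty)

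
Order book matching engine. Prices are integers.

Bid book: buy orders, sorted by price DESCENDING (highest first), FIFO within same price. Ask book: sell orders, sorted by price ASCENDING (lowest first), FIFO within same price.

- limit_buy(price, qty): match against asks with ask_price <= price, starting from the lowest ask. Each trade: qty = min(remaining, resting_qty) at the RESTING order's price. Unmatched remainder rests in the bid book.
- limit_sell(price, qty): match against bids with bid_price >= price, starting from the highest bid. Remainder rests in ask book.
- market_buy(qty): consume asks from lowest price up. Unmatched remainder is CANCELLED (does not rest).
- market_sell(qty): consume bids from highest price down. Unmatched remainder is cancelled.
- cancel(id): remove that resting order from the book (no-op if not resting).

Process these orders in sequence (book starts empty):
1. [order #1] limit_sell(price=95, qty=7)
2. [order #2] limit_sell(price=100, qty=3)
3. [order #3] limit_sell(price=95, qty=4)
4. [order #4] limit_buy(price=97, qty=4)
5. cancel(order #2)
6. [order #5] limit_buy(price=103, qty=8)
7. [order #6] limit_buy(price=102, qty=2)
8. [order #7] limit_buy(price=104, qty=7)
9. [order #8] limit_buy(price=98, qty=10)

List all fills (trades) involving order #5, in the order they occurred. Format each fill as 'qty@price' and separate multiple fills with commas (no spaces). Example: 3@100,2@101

After op 1 [order #1] limit_sell(price=95, qty=7): fills=none; bids=[-] asks=[#1:7@95]
After op 2 [order #2] limit_sell(price=100, qty=3): fills=none; bids=[-] asks=[#1:7@95 #2:3@100]
After op 3 [order #3] limit_sell(price=95, qty=4): fills=none; bids=[-] asks=[#1:7@95 #3:4@95 #2:3@100]
After op 4 [order #4] limit_buy(price=97, qty=4): fills=#4x#1:4@95; bids=[-] asks=[#1:3@95 #3:4@95 #2:3@100]
After op 5 cancel(order #2): fills=none; bids=[-] asks=[#1:3@95 #3:4@95]
After op 6 [order #5] limit_buy(price=103, qty=8): fills=#5x#1:3@95 #5x#3:4@95; bids=[#5:1@103] asks=[-]
After op 7 [order #6] limit_buy(price=102, qty=2): fills=none; bids=[#5:1@103 #6:2@102] asks=[-]
After op 8 [order #7] limit_buy(price=104, qty=7): fills=none; bids=[#7:7@104 #5:1@103 #6:2@102] asks=[-]
After op 9 [order #8] limit_buy(price=98, qty=10): fills=none; bids=[#7:7@104 #5:1@103 #6:2@102 #8:10@98] asks=[-]

Answer: 3@95,4@95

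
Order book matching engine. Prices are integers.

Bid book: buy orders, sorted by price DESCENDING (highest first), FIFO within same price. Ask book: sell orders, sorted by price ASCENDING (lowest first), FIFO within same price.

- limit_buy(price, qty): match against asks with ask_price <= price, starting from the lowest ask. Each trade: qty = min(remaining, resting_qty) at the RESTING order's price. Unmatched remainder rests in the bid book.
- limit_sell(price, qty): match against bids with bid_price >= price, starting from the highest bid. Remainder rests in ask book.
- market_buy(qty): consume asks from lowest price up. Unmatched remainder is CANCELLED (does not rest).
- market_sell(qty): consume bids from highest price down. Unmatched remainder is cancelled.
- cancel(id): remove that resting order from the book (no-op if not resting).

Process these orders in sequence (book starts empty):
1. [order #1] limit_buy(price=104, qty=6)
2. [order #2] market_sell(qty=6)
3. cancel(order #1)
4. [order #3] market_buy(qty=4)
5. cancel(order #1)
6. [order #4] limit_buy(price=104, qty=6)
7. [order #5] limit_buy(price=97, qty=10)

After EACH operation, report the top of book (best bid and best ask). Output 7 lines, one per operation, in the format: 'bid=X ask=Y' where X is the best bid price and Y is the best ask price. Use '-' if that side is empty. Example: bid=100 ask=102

After op 1 [order #1] limit_buy(price=104, qty=6): fills=none; bids=[#1:6@104] asks=[-]
After op 2 [order #2] market_sell(qty=6): fills=#1x#2:6@104; bids=[-] asks=[-]
After op 3 cancel(order #1): fills=none; bids=[-] asks=[-]
After op 4 [order #3] market_buy(qty=4): fills=none; bids=[-] asks=[-]
After op 5 cancel(order #1): fills=none; bids=[-] asks=[-]
After op 6 [order #4] limit_buy(price=104, qty=6): fills=none; bids=[#4:6@104] asks=[-]
After op 7 [order #5] limit_buy(price=97, qty=10): fills=none; bids=[#4:6@104 #5:10@97] asks=[-]

Answer: bid=104 ask=-
bid=- ask=-
bid=- ask=-
bid=- ask=-
bid=- ask=-
bid=104 ask=-
bid=104 ask=-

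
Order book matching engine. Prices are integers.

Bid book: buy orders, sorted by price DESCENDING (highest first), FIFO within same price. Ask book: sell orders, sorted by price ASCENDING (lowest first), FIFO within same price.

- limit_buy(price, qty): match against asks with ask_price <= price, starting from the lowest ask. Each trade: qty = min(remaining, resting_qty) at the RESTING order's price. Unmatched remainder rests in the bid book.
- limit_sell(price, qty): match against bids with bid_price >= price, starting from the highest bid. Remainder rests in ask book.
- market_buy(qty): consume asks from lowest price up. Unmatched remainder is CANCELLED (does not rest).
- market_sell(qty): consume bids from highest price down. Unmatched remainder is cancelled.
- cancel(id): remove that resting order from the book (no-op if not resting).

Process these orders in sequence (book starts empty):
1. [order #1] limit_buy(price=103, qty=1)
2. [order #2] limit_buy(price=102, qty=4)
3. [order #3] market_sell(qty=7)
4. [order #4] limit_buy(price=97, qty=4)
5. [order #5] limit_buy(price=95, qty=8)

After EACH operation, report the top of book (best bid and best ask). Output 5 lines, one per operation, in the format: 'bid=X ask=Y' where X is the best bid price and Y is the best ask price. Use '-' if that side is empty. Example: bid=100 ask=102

Answer: bid=103 ask=-
bid=103 ask=-
bid=- ask=-
bid=97 ask=-
bid=97 ask=-

Derivation:
After op 1 [order #1] limit_buy(price=103, qty=1): fills=none; bids=[#1:1@103] asks=[-]
After op 2 [order #2] limit_buy(price=102, qty=4): fills=none; bids=[#1:1@103 #2:4@102] asks=[-]
After op 3 [order #3] market_sell(qty=7): fills=#1x#3:1@103 #2x#3:4@102; bids=[-] asks=[-]
After op 4 [order #4] limit_buy(price=97, qty=4): fills=none; bids=[#4:4@97] asks=[-]
After op 5 [order #5] limit_buy(price=95, qty=8): fills=none; bids=[#4:4@97 #5:8@95] asks=[-]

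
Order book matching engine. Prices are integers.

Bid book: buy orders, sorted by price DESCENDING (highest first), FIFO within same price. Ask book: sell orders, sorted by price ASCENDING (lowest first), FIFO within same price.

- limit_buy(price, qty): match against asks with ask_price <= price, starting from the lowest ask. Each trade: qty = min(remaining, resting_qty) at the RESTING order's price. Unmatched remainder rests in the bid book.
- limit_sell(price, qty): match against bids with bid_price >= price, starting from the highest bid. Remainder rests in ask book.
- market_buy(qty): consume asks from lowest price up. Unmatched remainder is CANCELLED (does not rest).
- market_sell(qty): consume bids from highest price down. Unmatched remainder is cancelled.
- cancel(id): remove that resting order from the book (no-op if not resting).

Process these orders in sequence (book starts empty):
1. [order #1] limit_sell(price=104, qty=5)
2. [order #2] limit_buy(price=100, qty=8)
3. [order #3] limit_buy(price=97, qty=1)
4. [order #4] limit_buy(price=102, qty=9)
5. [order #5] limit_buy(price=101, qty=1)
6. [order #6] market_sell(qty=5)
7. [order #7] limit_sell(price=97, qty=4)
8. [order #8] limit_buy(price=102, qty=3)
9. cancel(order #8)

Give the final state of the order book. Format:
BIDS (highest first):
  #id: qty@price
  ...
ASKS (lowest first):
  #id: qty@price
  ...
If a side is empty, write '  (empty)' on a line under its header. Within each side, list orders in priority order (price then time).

Answer: BIDS (highest first):
  #5: 1@101
  #2: 8@100
  #3: 1@97
ASKS (lowest first):
  #1: 5@104

Derivation:
After op 1 [order #1] limit_sell(price=104, qty=5): fills=none; bids=[-] asks=[#1:5@104]
After op 2 [order #2] limit_buy(price=100, qty=8): fills=none; bids=[#2:8@100] asks=[#1:5@104]
After op 3 [order #3] limit_buy(price=97, qty=1): fills=none; bids=[#2:8@100 #3:1@97] asks=[#1:5@104]
After op 4 [order #4] limit_buy(price=102, qty=9): fills=none; bids=[#4:9@102 #2:8@100 #3:1@97] asks=[#1:5@104]
After op 5 [order #5] limit_buy(price=101, qty=1): fills=none; bids=[#4:9@102 #5:1@101 #2:8@100 #3:1@97] asks=[#1:5@104]
After op 6 [order #6] market_sell(qty=5): fills=#4x#6:5@102; bids=[#4:4@102 #5:1@101 #2:8@100 #3:1@97] asks=[#1:5@104]
After op 7 [order #7] limit_sell(price=97, qty=4): fills=#4x#7:4@102; bids=[#5:1@101 #2:8@100 #3:1@97] asks=[#1:5@104]
After op 8 [order #8] limit_buy(price=102, qty=3): fills=none; bids=[#8:3@102 #5:1@101 #2:8@100 #3:1@97] asks=[#1:5@104]
After op 9 cancel(order #8): fills=none; bids=[#5:1@101 #2:8@100 #3:1@97] asks=[#1:5@104]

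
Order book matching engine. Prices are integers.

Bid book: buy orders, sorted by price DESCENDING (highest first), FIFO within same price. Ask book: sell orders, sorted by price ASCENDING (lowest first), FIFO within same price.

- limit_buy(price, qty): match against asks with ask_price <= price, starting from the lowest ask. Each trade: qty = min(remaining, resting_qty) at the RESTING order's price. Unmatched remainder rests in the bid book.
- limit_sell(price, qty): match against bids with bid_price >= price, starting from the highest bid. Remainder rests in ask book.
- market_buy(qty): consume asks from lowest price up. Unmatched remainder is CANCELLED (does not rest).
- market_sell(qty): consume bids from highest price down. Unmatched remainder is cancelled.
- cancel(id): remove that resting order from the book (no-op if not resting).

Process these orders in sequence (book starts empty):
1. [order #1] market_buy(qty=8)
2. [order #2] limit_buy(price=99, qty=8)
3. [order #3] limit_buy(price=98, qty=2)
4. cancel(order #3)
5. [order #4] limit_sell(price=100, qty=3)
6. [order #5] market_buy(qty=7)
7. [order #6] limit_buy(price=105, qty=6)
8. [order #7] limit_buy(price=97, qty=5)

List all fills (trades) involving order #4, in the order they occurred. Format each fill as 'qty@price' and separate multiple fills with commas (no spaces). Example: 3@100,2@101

Answer: 3@100

Derivation:
After op 1 [order #1] market_buy(qty=8): fills=none; bids=[-] asks=[-]
After op 2 [order #2] limit_buy(price=99, qty=8): fills=none; bids=[#2:8@99] asks=[-]
After op 3 [order #3] limit_buy(price=98, qty=2): fills=none; bids=[#2:8@99 #3:2@98] asks=[-]
After op 4 cancel(order #3): fills=none; bids=[#2:8@99] asks=[-]
After op 5 [order #4] limit_sell(price=100, qty=3): fills=none; bids=[#2:8@99] asks=[#4:3@100]
After op 6 [order #5] market_buy(qty=7): fills=#5x#4:3@100; bids=[#2:8@99] asks=[-]
After op 7 [order #6] limit_buy(price=105, qty=6): fills=none; bids=[#6:6@105 #2:8@99] asks=[-]
After op 8 [order #7] limit_buy(price=97, qty=5): fills=none; bids=[#6:6@105 #2:8@99 #7:5@97] asks=[-]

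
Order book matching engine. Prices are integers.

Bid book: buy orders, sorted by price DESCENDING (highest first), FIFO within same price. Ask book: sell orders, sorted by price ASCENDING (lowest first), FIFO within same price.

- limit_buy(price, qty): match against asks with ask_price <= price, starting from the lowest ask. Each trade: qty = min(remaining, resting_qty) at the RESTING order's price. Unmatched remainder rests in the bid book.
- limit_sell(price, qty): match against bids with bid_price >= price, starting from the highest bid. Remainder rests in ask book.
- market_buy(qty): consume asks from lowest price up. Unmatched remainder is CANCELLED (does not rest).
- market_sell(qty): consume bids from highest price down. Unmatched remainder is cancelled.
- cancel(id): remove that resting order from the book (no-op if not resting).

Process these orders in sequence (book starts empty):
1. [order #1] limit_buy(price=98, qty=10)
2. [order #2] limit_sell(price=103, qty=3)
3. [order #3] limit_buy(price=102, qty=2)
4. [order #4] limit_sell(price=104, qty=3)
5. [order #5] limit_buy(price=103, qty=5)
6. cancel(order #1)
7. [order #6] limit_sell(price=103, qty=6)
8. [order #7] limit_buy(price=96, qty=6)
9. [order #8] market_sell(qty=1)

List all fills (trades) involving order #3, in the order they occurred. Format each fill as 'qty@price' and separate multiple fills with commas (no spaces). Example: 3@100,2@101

After op 1 [order #1] limit_buy(price=98, qty=10): fills=none; bids=[#1:10@98] asks=[-]
After op 2 [order #2] limit_sell(price=103, qty=3): fills=none; bids=[#1:10@98] asks=[#2:3@103]
After op 3 [order #3] limit_buy(price=102, qty=2): fills=none; bids=[#3:2@102 #1:10@98] asks=[#2:3@103]
After op 4 [order #4] limit_sell(price=104, qty=3): fills=none; bids=[#3:2@102 #1:10@98] asks=[#2:3@103 #4:3@104]
After op 5 [order #5] limit_buy(price=103, qty=5): fills=#5x#2:3@103; bids=[#5:2@103 #3:2@102 #1:10@98] asks=[#4:3@104]
After op 6 cancel(order #1): fills=none; bids=[#5:2@103 #3:2@102] asks=[#4:3@104]
After op 7 [order #6] limit_sell(price=103, qty=6): fills=#5x#6:2@103; bids=[#3:2@102] asks=[#6:4@103 #4:3@104]
After op 8 [order #7] limit_buy(price=96, qty=6): fills=none; bids=[#3:2@102 #7:6@96] asks=[#6:4@103 #4:3@104]
After op 9 [order #8] market_sell(qty=1): fills=#3x#8:1@102; bids=[#3:1@102 #7:6@96] asks=[#6:4@103 #4:3@104]

Answer: 1@102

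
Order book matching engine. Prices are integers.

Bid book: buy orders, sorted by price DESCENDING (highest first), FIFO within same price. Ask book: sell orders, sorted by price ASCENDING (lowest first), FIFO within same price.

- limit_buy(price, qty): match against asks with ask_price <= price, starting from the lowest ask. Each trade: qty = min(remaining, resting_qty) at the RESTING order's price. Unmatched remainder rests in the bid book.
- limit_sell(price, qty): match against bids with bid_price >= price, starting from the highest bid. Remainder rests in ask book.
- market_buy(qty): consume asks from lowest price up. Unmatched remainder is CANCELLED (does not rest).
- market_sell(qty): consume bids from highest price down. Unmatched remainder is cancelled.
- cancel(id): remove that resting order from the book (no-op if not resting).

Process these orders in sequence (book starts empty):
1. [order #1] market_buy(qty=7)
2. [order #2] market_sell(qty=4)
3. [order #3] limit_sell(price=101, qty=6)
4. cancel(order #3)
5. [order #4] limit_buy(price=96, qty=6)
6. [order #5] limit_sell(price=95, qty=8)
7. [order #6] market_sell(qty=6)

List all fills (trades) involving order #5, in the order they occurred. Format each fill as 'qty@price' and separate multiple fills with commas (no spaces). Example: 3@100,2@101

Answer: 6@96

Derivation:
After op 1 [order #1] market_buy(qty=7): fills=none; bids=[-] asks=[-]
After op 2 [order #2] market_sell(qty=4): fills=none; bids=[-] asks=[-]
After op 3 [order #3] limit_sell(price=101, qty=6): fills=none; bids=[-] asks=[#3:6@101]
After op 4 cancel(order #3): fills=none; bids=[-] asks=[-]
After op 5 [order #4] limit_buy(price=96, qty=6): fills=none; bids=[#4:6@96] asks=[-]
After op 6 [order #5] limit_sell(price=95, qty=8): fills=#4x#5:6@96; bids=[-] asks=[#5:2@95]
After op 7 [order #6] market_sell(qty=6): fills=none; bids=[-] asks=[#5:2@95]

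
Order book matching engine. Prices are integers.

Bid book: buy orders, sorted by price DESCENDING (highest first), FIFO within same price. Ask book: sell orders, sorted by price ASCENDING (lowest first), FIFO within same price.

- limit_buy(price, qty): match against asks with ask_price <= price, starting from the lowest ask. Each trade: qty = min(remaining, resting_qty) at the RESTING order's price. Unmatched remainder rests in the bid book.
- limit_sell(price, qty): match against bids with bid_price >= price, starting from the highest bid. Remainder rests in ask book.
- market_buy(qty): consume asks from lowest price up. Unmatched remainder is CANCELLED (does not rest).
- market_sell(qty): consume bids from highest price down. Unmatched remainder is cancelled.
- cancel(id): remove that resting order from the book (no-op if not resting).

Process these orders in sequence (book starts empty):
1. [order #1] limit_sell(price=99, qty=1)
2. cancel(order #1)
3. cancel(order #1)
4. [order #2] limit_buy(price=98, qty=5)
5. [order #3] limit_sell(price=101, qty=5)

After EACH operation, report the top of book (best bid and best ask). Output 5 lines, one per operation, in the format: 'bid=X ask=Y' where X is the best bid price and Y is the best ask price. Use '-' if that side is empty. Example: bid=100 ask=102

Answer: bid=- ask=99
bid=- ask=-
bid=- ask=-
bid=98 ask=-
bid=98 ask=101

Derivation:
After op 1 [order #1] limit_sell(price=99, qty=1): fills=none; bids=[-] asks=[#1:1@99]
After op 2 cancel(order #1): fills=none; bids=[-] asks=[-]
After op 3 cancel(order #1): fills=none; bids=[-] asks=[-]
After op 4 [order #2] limit_buy(price=98, qty=5): fills=none; bids=[#2:5@98] asks=[-]
After op 5 [order #3] limit_sell(price=101, qty=5): fills=none; bids=[#2:5@98] asks=[#3:5@101]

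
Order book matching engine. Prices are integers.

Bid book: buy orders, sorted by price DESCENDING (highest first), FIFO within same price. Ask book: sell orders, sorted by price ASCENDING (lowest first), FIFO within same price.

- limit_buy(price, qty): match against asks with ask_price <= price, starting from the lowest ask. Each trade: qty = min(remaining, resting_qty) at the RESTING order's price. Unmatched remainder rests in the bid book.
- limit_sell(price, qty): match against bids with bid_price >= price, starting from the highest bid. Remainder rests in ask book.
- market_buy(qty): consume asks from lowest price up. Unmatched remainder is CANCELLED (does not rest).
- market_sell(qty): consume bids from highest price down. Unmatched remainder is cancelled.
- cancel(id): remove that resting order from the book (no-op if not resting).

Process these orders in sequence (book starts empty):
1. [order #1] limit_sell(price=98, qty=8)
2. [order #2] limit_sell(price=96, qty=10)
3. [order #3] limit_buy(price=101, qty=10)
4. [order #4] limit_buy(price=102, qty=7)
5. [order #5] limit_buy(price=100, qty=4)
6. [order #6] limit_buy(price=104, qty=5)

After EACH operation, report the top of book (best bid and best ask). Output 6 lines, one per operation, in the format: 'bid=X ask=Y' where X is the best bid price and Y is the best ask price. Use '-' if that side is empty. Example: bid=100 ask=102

Answer: bid=- ask=98
bid=- ask=96
bid=- ask=98
bid=- ask=98
bid=100 ask=-
bid=104 ask=-

Derivation:
After op 1 [order #1] limit_sell(price=98, qty=8): fills=none; bids=[-] asks=[#1:8@98]
After op 2 [order #2] limit_sell(price=96, qty=10): fills=none; bids=[-] asks=[#2:10@96 #1:8@98]
After op 3 [order #3] limit_buy(price=101, qty=10): fills=#3x#2:10@96; bids=[-] asks=[#1:8@98]
After op 4 [order #4] limit_buy(price=102, qty=7): fills=#4x#1:7@98; bids=[-] asks=[#1:1@98]
After op 5 [order #5] limit_buy(price=100, qty=4): fills=#5x#1:1@98; bids=[#5:3@100] asks=[-]
After op 6 [order #6] limit_buy(price=104, qty=5): fills=none; bids=[#6:5@104 #5:3@100] asks=[-]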